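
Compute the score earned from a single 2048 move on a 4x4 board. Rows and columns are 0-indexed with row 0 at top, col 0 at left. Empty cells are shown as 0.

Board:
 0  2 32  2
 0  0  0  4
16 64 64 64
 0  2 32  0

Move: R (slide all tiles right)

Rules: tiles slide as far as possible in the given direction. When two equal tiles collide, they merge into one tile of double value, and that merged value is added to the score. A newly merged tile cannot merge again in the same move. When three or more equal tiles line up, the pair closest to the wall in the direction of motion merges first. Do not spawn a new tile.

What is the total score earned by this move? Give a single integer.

Answer: 128

Derivation:
Slide right:
row 0: [0, 2, 32, 2] -> [0, 2, 32, 2]  score +0 (running 0)
row 1: [0, 0, 0, 4] -> [0, 0, 0, 4]  score +0 (running 0)
row 2: [16, 64, 64, 64] -> [0, 16, 64, 128]  score +128 (running 128)
row 3: [0, 2, 32, 0] -> [0, 0, 2, 32]  score +0 (running 128)
Board after move:
  0   2  32   2
  0   0   0   4
  0  16  64 128
  0   0   2  32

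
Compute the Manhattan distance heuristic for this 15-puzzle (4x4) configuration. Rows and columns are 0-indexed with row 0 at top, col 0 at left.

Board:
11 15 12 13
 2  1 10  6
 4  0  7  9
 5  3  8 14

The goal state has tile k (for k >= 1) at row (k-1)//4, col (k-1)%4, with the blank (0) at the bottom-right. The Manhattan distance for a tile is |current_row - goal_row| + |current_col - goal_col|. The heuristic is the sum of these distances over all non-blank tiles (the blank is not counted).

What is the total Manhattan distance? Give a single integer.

Answer: 45

Derivation:
Tile 11: (0,0)->(2,2) = 4
Tile 15: (0,1)->(3,2) = 4
Tile 12: (0,2)->(2,3) = 3
Tile 13: (0,3)->(3,0) = 6
Tile 2: (1,0)->(0,1) = 2
Tile 1: (1,1)->(0,0) = 2
Tile 10: (1,2)->(2,1) = 2
Tile 6: (1,3)->(1,1) = 2
Tile 4: (2,0)->(0,3) = 5
Tile 7: (2,2)->(1,2) = 1
Tile 9: (2,3)->(2,0) = 3
Tile 5: (3,0)->(1,0) = 2
Tile 3: (3,1)->(0,2) = 4
Tile 8: (3,2)->(1,3) = 3
Tile 14: (3,3)->(3,1) = 2
Sum: 4 + 4 + 3 + 6 + 2 + 2 + 2 + 2 + 5 + 1 + 3 + 2 + 4 + 3 + 2 = 45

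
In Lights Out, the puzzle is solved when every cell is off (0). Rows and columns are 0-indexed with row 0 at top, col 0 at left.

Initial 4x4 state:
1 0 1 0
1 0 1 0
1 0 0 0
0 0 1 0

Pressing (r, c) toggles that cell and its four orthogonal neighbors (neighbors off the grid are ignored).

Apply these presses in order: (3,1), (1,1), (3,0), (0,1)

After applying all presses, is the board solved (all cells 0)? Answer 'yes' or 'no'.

After press 1 at (3,1):
1 0 1 0
1 0 1 0
1 1 0 0
1 1 0 0

After press 2 at (1,1):
1 1 1 0
0 1 0 0
1 0 0 0
1 1 0 0

After press 3 at (3,0):
1 1 1 0
0 1 0 0
0 0 0 0
0 0 0 0

After press 4 at (0,1):
0 0 0 0
0 0 0 0
0 0 0 0
0 0 0 0

Lights still on: 0

Answer: yes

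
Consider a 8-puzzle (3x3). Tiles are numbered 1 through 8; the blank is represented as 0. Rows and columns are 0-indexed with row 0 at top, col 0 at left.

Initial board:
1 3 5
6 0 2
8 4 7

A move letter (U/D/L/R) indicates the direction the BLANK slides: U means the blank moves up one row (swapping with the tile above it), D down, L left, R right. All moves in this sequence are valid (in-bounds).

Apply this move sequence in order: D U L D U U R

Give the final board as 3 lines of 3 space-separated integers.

After move 1 (D):
1 3 5
6 4 2
8 0 7

After move 2 (U):
1 3 5
6 0 2
8 4 7

After move 3 (L):
1 3 5
0 6 2
8 4 7

After move 4 (D):
1 3 5
8 6 2
0 4 7

After move 5 (U):
1 3 5
0 6 2
8 4 7

After move 6 (U):
0 3 5
1 6 2
8 4 7

After move 7 (R):
3 0 5
1 6 2
8 4 7

Answer: 3 0 5
1 6 2
8 4 7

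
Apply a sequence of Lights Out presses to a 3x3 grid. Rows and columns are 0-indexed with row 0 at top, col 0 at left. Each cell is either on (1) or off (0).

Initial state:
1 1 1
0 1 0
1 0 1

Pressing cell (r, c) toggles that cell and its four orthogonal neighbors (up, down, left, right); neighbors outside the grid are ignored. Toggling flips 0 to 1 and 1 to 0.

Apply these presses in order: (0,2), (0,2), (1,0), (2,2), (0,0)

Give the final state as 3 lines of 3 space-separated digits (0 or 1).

After press 1 at (0,2):
1 0 0
0 1 1
1 0 1

After press 2 at (0,2):
1 1 1
0 1 0
1 0 1

After press 3 at (1,0):
0 1 1
1 0 0
0 0 1

After press 4 at (2,2):
0 1 1
1 0 1
0 1 0

After press 5 at (0,0):
1 0 1
0 0 1
0 1 0

Answer: 1 0 1
0 0 1
0 1 0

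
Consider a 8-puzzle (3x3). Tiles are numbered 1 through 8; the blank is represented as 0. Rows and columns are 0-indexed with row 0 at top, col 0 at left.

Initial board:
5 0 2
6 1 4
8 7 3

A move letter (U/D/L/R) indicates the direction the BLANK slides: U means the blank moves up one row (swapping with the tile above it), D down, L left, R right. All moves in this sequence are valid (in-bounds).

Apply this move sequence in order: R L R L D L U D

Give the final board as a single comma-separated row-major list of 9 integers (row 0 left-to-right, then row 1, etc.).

Answer: 5, 1, 2, 0, 6, 4, 8, 7, 3

Derivation:
After move 1 (R):
5 2 0
6 1 4
8 7 3

After move 2 (L):
5 0 2
6 1 4
8 7 3

After move 3 (R):
5 2 0
6 1 4
8 7 3

After move 4 (L):
5 0 2
6 1 4
8 7 3

After move 5 (D):
5 1 2
6 0 4
8 7 3

After move 6 (L):
5 1 2
0 6 4
8 7 3

After move 7 (U):
0 1 2
5 6 4
8 7 3

After move 8 (D):
5 1 2
0 6 4
8 7 3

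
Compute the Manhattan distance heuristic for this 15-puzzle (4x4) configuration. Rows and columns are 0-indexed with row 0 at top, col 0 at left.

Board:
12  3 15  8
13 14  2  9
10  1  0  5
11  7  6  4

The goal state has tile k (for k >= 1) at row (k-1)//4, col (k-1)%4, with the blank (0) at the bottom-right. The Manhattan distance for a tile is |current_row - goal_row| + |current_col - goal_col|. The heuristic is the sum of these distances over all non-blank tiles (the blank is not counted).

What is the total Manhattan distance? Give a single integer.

Tile 12: (0,0)->(2,3) = 5
Tile 3: (0,1)->(0,2) = 1
Tile 15: (0,2)->(3,2) = 3
Tile 8: (0,3)->(1,3) = 1
Tile 13: (1,0)->(3,0) = 2
Tile 14: (1,1)->(3,1) = 2
Tile 2: (1,2)->(0,1) = 2
Tile 9: (1,3)->(2,0) = 4
Tile 10: (2,0)->(2,1) = 1
Tile 1: (2,1)->(0,0) = 3
Tile 5: (2,3)->(1,0) = 4
Tile 11: (3,0)->(2,2) = 3
Tile 7: (3,1)->(1,2) = 3
Tile 6: (3,2)->(1,1) = 3
Tile 4: (3,3)->(0,3) = 3
Sum: 5 + 1 + 3 + 1 + 2 + 2 + 2 + 4 + 1 + 3 + 4 + 3 + 3 + 3 + 3 = 40

Answer: 40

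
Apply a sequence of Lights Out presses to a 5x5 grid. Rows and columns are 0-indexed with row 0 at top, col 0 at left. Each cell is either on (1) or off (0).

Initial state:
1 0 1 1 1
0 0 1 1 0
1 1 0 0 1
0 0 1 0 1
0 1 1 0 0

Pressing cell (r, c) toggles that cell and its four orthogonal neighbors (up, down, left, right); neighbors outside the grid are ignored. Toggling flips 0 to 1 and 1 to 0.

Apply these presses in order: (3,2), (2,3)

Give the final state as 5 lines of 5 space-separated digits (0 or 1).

Answer: 1 0 1 1 1
0 0 1 0 0
1 1 0 1 0
0 1 0 0 1
0 1 0 0 0

Derivation:
After press 1 at (3,2):
1 0 1 1 1
0 0 1 1 0
1 1 1 0 1
0 1 0 1 1
0 1 0 0 0

After press 2 at (2,3):
1 0 1 1 1
0 0 1 0 0
1 1 0 1 0
0 1 0 0 1
0 1 0 0 0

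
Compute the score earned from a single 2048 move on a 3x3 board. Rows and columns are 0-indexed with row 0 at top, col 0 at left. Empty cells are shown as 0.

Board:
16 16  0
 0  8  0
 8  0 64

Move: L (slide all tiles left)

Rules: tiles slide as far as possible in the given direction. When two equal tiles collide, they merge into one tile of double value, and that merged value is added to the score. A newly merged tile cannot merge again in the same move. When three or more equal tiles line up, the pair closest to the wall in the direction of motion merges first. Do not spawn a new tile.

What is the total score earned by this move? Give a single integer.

Answer: 32

Derivation:
Slide left:
row 0: [16, 16, 0] -> [32, 0, 0]  score +32 (running 32)
row 1: [0, 8, 0] -> [8, 0, 0]  score +0 (running 32)
row 2: [8, 0, 64] -> [8, 64, 0]  score +0 (running 32)
Board after move:
32  0  0
 8  0  0
 8 64  0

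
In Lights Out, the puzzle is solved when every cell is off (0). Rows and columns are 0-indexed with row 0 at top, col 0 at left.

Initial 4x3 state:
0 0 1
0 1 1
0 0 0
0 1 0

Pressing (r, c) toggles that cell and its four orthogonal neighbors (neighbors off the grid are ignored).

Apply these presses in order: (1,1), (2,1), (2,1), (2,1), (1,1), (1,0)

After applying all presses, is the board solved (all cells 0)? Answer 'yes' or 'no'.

Answer: no

Derivation:
After press 1 at (1,1):
0 1 1
1 0 0
0 1 0
0 1 0

After press 2 at (2,1):
0 1 1
1 1 0
1 0 1
0 0 0

After press 3 at (2,1):
0 1 1
1 0 0
0 1 0
0 1 0

After press 4 at (2,1):
0 1 1
1 1 0
1 0 1
0 0 0

After press 5 at (1,1):
0 0 1
0 0 1
1 1 1
0 0 0

After press 6 at (1,0):
1 0 1
1 1 1
0 1 1
0 0 0

Lights still on: 7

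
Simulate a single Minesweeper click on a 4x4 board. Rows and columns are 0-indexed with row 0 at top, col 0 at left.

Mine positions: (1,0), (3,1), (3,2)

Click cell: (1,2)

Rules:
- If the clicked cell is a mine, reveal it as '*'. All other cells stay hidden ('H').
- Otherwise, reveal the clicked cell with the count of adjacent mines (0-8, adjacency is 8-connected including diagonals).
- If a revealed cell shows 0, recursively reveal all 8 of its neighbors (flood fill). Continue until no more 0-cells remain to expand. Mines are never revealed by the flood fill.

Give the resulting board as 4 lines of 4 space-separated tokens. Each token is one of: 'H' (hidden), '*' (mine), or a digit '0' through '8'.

H 1 0 0
H 1 0 0
H 3 2 1
H H H H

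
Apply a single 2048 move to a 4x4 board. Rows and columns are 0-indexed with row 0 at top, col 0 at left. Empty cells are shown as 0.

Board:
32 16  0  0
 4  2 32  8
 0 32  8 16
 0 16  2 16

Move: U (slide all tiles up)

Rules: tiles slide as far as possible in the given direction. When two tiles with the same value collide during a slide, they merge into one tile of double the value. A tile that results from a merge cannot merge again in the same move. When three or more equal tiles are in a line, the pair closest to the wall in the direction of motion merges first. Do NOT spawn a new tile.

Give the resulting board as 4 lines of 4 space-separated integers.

Answer: 32 16 32  8
 4  2  8 32
 0 32  2  0
 0 16  0  0

Derivation:
Slide up:
col 0: [32, 4, 0, 0] -> [32, 4, 0, 0]
col 1: [16, 2, 32, 16] -> [16, 2, 32, 16]
col 2: [0, 32, 8, 2] -> [32, 8, 2, 0]
col 3: [0, 8, 16, 16] -> [8, 32, 0, 0]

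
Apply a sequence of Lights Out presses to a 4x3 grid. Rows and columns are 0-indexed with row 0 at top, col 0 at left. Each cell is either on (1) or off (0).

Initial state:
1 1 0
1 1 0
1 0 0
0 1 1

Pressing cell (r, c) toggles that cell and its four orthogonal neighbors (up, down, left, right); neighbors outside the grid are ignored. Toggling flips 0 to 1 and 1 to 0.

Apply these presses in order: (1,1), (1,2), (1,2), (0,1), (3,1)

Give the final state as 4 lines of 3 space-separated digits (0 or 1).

Answer: 0 1 1
0 1 1
1 0 0
1 0 0

Derivation:
After press 1 at (1,1):
1 0 0
0 0 1
1 1 0
0 1 1

After press 2 at (1,2):
1 0 1
0 1 0
1 1 1
0 1 1

After press 3 at (1,2):
1 0 0
0 0 1
1 1 0
0 1 1

After press 4 at (0,1):
0 1 1
0 1 1
1 1 0
0 1 1

After press 5 at (3,1):
0 1 1
0 1 1
1 0 0
1 0 0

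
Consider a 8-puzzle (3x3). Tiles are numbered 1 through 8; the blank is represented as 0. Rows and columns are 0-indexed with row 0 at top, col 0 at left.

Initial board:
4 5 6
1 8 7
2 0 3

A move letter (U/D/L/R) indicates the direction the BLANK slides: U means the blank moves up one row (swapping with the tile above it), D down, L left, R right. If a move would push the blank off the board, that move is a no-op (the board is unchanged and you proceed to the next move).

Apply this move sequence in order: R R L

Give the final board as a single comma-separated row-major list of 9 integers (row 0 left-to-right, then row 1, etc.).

Answer: 4, 5, 6, 1, 8, 7, 2, 0, 3

Derivation:
After move 1 (R):
4 5 6
1 8 7
2 3 0

After move 2 (R):
4 5 6
1 8 7
2 3 0

After move 3 (L):
4 5 6
1 8 7
2 0 3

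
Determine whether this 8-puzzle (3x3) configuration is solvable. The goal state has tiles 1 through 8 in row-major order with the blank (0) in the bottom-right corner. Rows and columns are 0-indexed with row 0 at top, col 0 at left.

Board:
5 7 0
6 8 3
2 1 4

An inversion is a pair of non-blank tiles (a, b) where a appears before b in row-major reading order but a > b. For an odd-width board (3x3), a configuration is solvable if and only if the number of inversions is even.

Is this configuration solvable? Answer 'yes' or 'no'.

Answer: yes

Derivation:
Inversions (pairs i<j in row-major order where tile[i] > tile[j] > 0): 20
20 is even, so the puzzle is solvable.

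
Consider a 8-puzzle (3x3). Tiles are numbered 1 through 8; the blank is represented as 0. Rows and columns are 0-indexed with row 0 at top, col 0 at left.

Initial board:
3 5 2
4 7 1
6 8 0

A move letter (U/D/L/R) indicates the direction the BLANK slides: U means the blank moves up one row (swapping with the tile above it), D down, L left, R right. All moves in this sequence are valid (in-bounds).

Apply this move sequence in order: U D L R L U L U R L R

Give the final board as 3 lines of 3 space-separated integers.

Answer: 5 0 2
3 4 1
6 7 8

Derivation:
After move 1 (U):
3 5 2
4 7 0
6 8 1

After move 2 (D):
3 5 2
4 7 1
6 8 0

After move 3 (L):
3 5 2
4 7 1
6 0 8

After move 4 (R):
3 5 2
4 7 1
6 8 0

After move 5 (L):
3 5 2
4 7 1
6 0 8

After move 6 (U):
3 5 2
4 0 1
6 7 8

After move 7 (L):
3 5 2
0 4 1
6 7 8

After move 8 (U):
0 5 2
3 4 1
6 7 8

After move 9 (R):
5 0 2
3 4 1
6 7 8

After move 10 (L):
0 5 2
3 4 1
6 7 8

After move 11 (R):
5 0 2
3 4 1
6 7 8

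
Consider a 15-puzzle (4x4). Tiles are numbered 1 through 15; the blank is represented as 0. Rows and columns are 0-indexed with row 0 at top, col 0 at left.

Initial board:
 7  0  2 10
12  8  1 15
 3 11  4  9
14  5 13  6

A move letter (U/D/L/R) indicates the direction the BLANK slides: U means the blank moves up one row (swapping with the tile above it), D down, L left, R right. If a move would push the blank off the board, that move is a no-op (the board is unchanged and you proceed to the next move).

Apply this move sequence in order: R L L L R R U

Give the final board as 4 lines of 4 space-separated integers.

Answer:  7  2  0 10
12  8  1 15
 3 11  4  9
14  5 13  6

Derivation:
After move 1 (R):
 7  2  0 10
12  8  1 15
 3 11  4  9
14  5 13  6

After move 2 (L):
 7  0  2 10
12  8  1 15
 3 11  4  9
14  5 13  6

After move 3 (L):
 0  7  2 10
12  8  1 15
 3 11  4  9
14  5 13  6

After move 4 (L):
 0  7  2 10
12  8  1 15
 3 11  4  9
14  5 13  6

After move 5 (R):
 7  0  2 10
12  8  1 15
 3 11  4  9
14  5 13  6

After move 6 (R):
 7  2  0 10
12  8  1 15
 3 11  4  9
14  5 13  6

After move 7 (U):
 7  2  0 10
12  8  1 15
 3 11  4  9
14  5 13  6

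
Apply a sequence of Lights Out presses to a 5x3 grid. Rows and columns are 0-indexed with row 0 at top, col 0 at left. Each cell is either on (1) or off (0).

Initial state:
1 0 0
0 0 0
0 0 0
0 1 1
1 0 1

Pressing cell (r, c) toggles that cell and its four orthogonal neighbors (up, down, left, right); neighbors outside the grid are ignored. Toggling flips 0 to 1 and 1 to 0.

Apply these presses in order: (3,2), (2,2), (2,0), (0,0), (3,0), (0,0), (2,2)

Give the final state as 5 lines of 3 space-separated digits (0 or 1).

Answer: 1 0 0
1 0 0
0 1 1
0 1 0
0 0 0

Derivation:
After press 1 at (3,2):
1 0 0
0 0 0
0 0 1
0 0 0
1 0 0

After press 2 at (2,2):
1 0 0
0 0 1
0 1 0
0 0 1
1 0 0

After press 3 at (2,0):
1 0 0
1 0 1
1 0 0
1 0 1
1 0 0

After press 4 at (0,0):
0 1 0
0 0 1
1 0 0
1 0 1
1 0 0

After press 5 at (3,0):
0 1 0
0 0 1
0 0 0
0 1 1
0 0 0

After press 6 at (0,0):
1 0 0
1 0 1
0 0 0
0 1 1
0 0 0

After press 7 at (2,2):
1 0 0
1 0 0
0 1 1
0 1 0
0 0 0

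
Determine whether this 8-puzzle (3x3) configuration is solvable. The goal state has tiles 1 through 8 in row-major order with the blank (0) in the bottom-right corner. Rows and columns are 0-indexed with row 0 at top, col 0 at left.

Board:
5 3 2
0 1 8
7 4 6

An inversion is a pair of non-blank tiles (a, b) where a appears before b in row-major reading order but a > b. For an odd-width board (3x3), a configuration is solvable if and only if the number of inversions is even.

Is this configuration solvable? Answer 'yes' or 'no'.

Answer: yes

Derivation:
Inversions (pairs i<j in row-major order where tile[i] > tile[j] > 0): 12
12 is even, so the puzzle is solvable.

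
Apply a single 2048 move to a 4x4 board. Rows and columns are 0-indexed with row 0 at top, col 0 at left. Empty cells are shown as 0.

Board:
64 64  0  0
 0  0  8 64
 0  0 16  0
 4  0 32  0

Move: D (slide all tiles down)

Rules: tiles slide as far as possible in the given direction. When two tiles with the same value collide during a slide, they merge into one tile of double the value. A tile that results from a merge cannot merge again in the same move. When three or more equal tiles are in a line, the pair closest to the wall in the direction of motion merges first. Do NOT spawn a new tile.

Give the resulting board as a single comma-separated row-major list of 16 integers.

Slide down:
col 0: [64, 0, 0, 4] -> [0, 0, 64, 4]
col 1: [64, 0, 0, 0] -> [0, 0, 0, 64]
col 2: [0, 8, 16, 32] -> [0, 8, 16, 32]
col 3: [0, 64, 0, 0] -> [0, 0, 0, 64]

Answer: 0, 0, 0, 0, 0, 0, 8, 0, 64, 0, 16, 0, 4, 64, 32, 64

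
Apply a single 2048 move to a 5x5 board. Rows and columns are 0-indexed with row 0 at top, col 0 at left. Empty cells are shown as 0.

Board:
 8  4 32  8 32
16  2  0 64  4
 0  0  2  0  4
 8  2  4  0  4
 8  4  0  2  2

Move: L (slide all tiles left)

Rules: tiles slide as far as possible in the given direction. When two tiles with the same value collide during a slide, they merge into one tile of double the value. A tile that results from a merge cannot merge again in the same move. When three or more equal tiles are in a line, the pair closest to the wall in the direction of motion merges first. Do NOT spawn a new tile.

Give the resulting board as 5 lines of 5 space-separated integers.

Answer:  8  4 32  8 32
16  2 64  4  0
 2  4  0  0  0
 8  2  8  0  0
 8  4  4  0  0

Derivation:
Slide left:
row 0: [8, 4, 32, 8, 32] -> [8, 4, 32, 8, 32]
row 1: [16, 2, 0, 64, 4] -> [16, 2, 64, 4, 0]
row 2: [0, 0, 2, 0, 4] -> [2, 4, 0, 0, 0]
row 3: [8, 2, 4, 0, 4] -> [8, 2, 8, 0, 0]
row 4: [8, 4, 0, 2, 2] -> [8, 4, 4, 0, 0]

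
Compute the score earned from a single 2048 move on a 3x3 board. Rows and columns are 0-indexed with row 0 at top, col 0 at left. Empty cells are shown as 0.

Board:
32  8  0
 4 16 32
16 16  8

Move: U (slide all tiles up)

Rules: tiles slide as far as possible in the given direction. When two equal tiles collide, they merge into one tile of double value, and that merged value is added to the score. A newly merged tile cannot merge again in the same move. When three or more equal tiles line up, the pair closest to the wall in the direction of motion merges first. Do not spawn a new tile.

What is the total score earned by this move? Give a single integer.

Slide up:
col 0: [32, 4, 16] -> [32, 4, 16]  score +0 (running 0)
col 1: [8, 16, 16] -> [8, 32, 0]  score +32 (running 32)
col 2: [0, 32, 8] -> [32, 8, 0]  score +0 (running 32)
Board after move:
32  8 32
 4 32  8
16  0  0

Answer: 32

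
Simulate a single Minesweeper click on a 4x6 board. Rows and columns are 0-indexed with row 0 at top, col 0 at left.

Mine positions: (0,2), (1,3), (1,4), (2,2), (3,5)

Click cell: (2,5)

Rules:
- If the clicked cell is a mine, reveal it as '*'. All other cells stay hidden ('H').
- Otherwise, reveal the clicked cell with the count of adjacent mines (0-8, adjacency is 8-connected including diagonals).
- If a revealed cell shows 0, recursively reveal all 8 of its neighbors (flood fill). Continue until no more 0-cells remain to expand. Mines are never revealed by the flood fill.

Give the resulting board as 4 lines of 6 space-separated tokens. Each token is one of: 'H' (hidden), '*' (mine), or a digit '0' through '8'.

H H H H H H
H H H H H H
H H H H H 2
H H H H H H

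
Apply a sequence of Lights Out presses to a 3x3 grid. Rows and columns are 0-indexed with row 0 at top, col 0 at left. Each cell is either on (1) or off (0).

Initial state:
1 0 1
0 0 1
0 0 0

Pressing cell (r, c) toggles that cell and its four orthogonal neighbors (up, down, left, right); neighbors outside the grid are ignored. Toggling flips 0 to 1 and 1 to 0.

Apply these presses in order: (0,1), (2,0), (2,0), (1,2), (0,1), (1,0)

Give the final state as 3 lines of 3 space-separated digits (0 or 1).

After press 1 at (0,1):
0 1 0
0 1 1
0 0 0

After press 2 at (2,0):
0 1 0
1 1 1
1 1 0

After press 3 at (2,0):
0 1 0
0 1 1
0 0 0

After press 4 at (1,2):
0 1 1
0 0 0
0 0 1

After press 5 at (0,1):
1 0 0
0 1 0
0 0 1

After press 6 at (1,0):
0 0 0
1 0 0
1 0 1

Answer: 0 0 0
1 0 0
1 0 1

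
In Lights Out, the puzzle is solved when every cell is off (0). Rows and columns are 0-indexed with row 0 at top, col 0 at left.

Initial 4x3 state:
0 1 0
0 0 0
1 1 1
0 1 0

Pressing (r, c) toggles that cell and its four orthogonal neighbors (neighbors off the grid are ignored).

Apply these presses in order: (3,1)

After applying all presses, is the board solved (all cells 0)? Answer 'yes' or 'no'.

Answer: no

Derivation:
After press 1 at (3,1):
0 1 0
0 0 0
1 0 1
1 0 1

Lights still on: 5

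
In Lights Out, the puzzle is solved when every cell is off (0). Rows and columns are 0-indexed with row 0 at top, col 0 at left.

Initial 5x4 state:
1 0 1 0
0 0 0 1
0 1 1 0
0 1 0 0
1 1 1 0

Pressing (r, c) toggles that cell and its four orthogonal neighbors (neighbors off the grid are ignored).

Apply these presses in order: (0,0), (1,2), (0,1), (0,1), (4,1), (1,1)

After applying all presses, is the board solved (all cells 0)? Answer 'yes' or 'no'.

Answer: yes

Derivation:
After press 1 at (0,0):
0 1 1 0
1 0 0 1
0 1 1 0
0 1 0 0
1 1 1 0

After press 2 at (1,2):
0 1 0 0
1 1 1 0
0 1 0 0
0 1 0 0
1 1 1 0

After press 3 at (0,1):
1 0 1 0
1 0 1 0
0 1 0 0
0 1 0 0
1 1 1 0

After press 4 at (0,1):
0 1 0 0
1 1 1 0
0 1 0 0
0 1 0 0
1 1 1 0

After press 5 at (4,1):
0 1 0 0
1 1 1 0
0 1 0 0
0 0 0 0
0 0 0 0

After press 6 at (1,1):
0 0 0 0
0 0 0 0
0 0 0 0
0 0 0 0
0 0 0 0

Lights still on: 0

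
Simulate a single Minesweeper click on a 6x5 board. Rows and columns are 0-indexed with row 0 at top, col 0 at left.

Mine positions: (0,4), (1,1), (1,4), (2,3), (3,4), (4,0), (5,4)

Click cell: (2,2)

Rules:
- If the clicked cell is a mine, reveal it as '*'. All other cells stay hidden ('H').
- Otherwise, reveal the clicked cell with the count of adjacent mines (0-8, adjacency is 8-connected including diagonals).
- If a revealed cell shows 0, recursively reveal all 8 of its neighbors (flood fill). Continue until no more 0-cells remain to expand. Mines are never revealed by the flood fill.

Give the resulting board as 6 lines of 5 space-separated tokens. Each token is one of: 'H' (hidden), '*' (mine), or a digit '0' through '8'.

H H H H H
H H H H H
H H 2 H H
H H H H H
H H H H H
H H H H H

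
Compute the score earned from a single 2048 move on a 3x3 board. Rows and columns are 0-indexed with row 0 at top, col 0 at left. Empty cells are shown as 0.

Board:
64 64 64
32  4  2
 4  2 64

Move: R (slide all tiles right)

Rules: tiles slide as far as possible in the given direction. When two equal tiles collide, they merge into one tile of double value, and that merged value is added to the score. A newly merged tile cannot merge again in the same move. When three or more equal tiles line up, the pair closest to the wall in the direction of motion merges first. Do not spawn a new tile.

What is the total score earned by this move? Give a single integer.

Slide right:
row 0: [64, 64, 64] -> [0, 64, 128]  score +128 (running 128)
row 1: [32, 4, 2] -> [32, 4, 2]  score +0 (running 128)
row 2: [4, 2, 64] -> [4, 2, 64]  score +0 (running 128)
Board after move:
  0  64 128
 32   4   2
  4   2  64

Answer: 128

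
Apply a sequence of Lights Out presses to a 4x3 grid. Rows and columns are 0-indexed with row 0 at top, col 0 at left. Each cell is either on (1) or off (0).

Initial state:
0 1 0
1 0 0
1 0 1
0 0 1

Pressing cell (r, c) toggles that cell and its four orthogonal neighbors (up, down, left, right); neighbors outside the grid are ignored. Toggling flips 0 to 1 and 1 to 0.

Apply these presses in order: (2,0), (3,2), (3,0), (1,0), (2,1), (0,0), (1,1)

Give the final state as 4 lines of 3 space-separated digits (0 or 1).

Answer: 0 1 0
1 1 1
1 1 1
0 1 0

Derivation:
After press 1 at (2,0):
0 1 0
0 0 0
0 1 1
1 0 1

After press 2 at (3,2):
0 1 0
0 0 0
0 1 0
1 1 0

After press 3 at (3,0):
0 1 0
0 0 0
1 1 0
0 0 0

After press 4 at (1,0):
1 1 0
1 1 0
0 1 0
0 0 0

After press 5 at (2,1):
1 1 0
1 0 0
1 0 1
0 1 0

After press 6 at (0,0):
0 0 0
0 0 0
1 0 1
0 1 0

After press 7 at (1,1):
0 1 0
1 1 1
1 1 1
0 1 0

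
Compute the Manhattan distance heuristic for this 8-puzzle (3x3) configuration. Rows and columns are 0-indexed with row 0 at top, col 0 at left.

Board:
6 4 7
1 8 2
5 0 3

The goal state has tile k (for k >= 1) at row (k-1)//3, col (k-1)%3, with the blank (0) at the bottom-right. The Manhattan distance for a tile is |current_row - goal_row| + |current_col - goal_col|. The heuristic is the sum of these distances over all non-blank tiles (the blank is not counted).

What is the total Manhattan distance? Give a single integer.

Answer: 17

Derivation:
Tile 6: (0,0)->(1,2) = 3
Tile 4: (0,1)->(1,0) = 2
Tile 7: (0,2)->(2,0) = 4
Tile 1: (1,0)->(0,0) = 1
Tile 8: (1,1)->(2,1) = 1
Tile 2: (1,2)->(0,1) = 2
Tile 5: (2,0)->(1,1) = 2
Tile 3: (2,2)->(0,2) = 2
Sum: 3 + 2 + 4 + 1 + 1 + 2 + 2 + 2 = 17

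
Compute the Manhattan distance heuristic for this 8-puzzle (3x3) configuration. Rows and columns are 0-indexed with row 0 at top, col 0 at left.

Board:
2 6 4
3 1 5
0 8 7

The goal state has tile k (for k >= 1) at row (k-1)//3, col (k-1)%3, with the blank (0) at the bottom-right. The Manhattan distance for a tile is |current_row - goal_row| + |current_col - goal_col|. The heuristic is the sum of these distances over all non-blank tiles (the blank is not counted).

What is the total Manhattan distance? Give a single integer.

Tile 2: at (0,0), goal (0,1), distance |0-0|+|0-1| = 1
Tile 6: at (0,1), goal (1,2), distance |0-1|+|1-2| = 2
Tile 4: at (0,2), goal (1,0), distance |0-1|+|2-0| = 3
Tile 3: at (1,0), goal (0,2), distance |1-0|+|0-2| = 3
Tile 1: at (1,1), goal (0,0), distance |1-0|+|1-0| = 2
Tile 5: at (1,2), goal (1,1), distance |1-1|+|2-1| = 1
Tile 8: at (2,1), goal (2,1), distance |2-2|+|1-1| = 0
Tile 7: at (2,2), goal (2,0), distance |2-2|+|2-0| = 2
Sum: 1 + 2 + 3 + 3 + 2 + 1 + 0 + 2 = 14

Answer: 14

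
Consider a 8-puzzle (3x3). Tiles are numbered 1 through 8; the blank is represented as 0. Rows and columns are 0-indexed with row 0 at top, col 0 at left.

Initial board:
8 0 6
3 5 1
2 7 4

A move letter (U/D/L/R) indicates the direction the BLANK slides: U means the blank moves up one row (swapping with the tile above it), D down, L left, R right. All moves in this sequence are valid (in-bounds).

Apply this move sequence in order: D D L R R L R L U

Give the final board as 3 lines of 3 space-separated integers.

After move 1 (D):
8 5 6
3 0 1
2 7 4

After move 2 (D):
8 5 6
3 7 1
2 0 4

After move 3 (L):
8 5 6
3 7 1
0 2 4

After move 4 (R):
8 5 6
3 7 1
2 0 4

After move 5 (R):
8 5 6
3 7 1
2 4 0

After move 6 (L):
8 5 6
3 7 1
2 0 4

After move 7 (R):
8 5 6
3 7 1
2 4 0

After move 8 (L):
8 5 6
3 7 1
2 0 4

After move 9 (U):
8 5 6
3 0 1
2 7 4

Answer: 8 5 6
3 0 1
2 7 4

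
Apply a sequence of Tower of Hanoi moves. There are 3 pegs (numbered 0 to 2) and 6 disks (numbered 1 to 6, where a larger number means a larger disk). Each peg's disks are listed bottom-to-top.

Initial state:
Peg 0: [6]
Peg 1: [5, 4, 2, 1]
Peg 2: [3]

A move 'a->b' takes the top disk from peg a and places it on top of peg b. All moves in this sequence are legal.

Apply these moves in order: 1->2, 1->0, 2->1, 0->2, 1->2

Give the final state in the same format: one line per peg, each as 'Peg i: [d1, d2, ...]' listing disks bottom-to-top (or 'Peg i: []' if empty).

Answer: Peg 0: [6]
Peg 1: [5, 4]
Peg 2: [3, 2, 1]

Derivation:
After move 1 (1->2):
Peg 0: [6]
Peg 1: [5, 4, 2]
Peg 2: [3, 1]

After move 2 (1->0):
Peg 0: [6, 2]
Peg 1: [5, 4]
Peg 2: [3, 1]

After move 3 (2->1):
Peg 0: [6, 2]
Peg 1: [5, 4, 1]
Peg 2: [3]

After move 4 (0->2):
Peg 0: [6]
Peg 1: [5, 4, 1]
Peg 2: [3, 2]

After move 5 (1->2):
Peg 0: [6]
Peg 1: [5, 4]
Peg 2: [3, 2, 1]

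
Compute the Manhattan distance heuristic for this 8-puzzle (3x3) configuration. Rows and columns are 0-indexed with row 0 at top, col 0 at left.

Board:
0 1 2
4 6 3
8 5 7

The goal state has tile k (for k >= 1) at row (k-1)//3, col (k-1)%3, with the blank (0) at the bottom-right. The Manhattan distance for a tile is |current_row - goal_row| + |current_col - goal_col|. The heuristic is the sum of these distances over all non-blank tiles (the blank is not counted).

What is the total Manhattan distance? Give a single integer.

Answer: 8

Derivation:
Tile 1: at (0,1), goal (0,0), distance |0-0|+|1-0| = 1
Tile 2: at (0,2), goal (0,1), distance |0-0|+|2-1| = 1
Tile 4: at (1,0), goal (1,0), distance |1-1|+|0-0| = 0
Tile 6: at (1,1), goal (1,2), distance |1-1|+|1-2| = 1
Tile 3: at (1,2), goal (0,2), distance |1-0|+|2-2| = 1
Tile 8: at (2,0), goal (2,1), distance |2-2|+|0-1| = 1
Tile 5: at (2,1), goal (1,1), distance |2-1|+|1-1| = 1
Tile 7: at (2,2), goal (2,0), distance |2-2|+|2-0| = 2
Sum: 1 + 1 + 0 + 1 + 1 + 1 + 1 + 2 = 8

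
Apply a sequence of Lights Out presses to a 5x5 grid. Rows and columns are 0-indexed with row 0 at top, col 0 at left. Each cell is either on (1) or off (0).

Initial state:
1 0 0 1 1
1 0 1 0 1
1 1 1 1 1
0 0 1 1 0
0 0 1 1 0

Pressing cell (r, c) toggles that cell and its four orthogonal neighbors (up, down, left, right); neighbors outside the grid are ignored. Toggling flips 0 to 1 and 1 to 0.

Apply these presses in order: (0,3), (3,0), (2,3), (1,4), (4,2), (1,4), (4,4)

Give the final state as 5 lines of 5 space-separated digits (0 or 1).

After press 1 at (0,3):
1 0 1 0 0
1 0 1 1 1
1 1 1 1 1
0 0 1 1 0
0 0 1 1 0

After press 2 at (3,0):
1 0 1 0 0
1 0 1 1 1
0 1 1 1 1
1 1 1 1 0
1 0 1 1 0

After press 3 at (2,3):
1 0 1 0 0
1 0 1 0 1
0 1 0 0 0
1 1 1 0 0
1 0 1 1 0

After press 4 at (1,4):
1 0 1 0 1
1 0 1 1 0
0 1 0 0 1
1 1 1 0 0
1 0 1 1 0

After press 5 at (4,2):
1 0 1 0 1
1 0 1 1 0
0 1 0 0 1
1 1 0 0 0
1 1 0 0 0

After press 6 at (1,4):
1 0 1 0 0
1 0 1 0 1
0 1 0 0 0
1 1 0 0 0
1 1 0 0 0

After press 7 at (4,4):
1 0 1 0 0
1 0 1 0 1
0 1 0 0 0
1 1 0 0 1
1 1 0 1 1

Answer: 1 0 1 0 0
1 0 1 0 1
0 1 0 0 0
1 1 0 0 1
1 1 0 1 1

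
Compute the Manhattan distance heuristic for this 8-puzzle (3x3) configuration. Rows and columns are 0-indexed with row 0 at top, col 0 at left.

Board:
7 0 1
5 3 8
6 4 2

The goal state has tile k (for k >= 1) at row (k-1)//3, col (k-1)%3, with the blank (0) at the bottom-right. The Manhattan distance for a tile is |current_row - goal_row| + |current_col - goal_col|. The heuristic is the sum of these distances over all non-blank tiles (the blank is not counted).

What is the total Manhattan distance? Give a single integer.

Tile 7: at (0,0), goal (2,0), distance |0-2|+|0-0| = 2
Tile 1: at (0,2), goal (0,0), distance |0-0|+|2-0| = 2
Tile 5: at (1,0), goal (1,1), distance |1-1|+|0-1| = 1
Tile 3: at (1,1), goal (0,2), distance |1-0|+|1-2| = 2
Tile 8: at (1,2), goal (2,1), distance |1-2|+|2-1| = 2
Tile 6: at (2,0), goal (1,2), distance |2-1|+|0-2| = 3
Tile 4: at (2,1), goal (1,0), distance |2-1|+|1-0| = 2
Tile 2: at (2,2), goal (0,1), distance |2-0|+|2-1| = 3
Sum: 2 + 2 + 1 + 2 + 2 + 3 + 2 + 3 = 17

Answer: 17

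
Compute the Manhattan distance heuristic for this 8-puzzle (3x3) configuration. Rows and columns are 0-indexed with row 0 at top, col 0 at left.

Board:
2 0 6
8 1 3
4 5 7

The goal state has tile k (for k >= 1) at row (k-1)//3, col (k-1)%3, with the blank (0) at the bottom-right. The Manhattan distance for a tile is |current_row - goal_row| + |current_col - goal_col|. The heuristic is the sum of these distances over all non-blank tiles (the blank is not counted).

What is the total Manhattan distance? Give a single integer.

Tile 2: at (0,0), goal (0,1), distance |0-0|+|0-1| = 1
Tile 6: at (0,2), goal (1,2), distance |0-1|+|2-2| = 1
Tile 8: at (1,0), goal (2,1), distance |1-2|+|0-1| = 2
Tile 1: at (1,1), goal (0,0), distance |1-0|+|1-0| = 2
Tile 3: at (1,2), goal (0,2), distance |1-0|+|2-2| = 1
Tile 4: at (2,0), goal (1,0), distance |2-1|+|0-0| = 1
Tile 5: at (2,1), goal (1,1), distance |2-1|+|1-1| = 1
Tile 7: at (2,2), goal (2,0), distance |2-2|+|2-0| = 2
Sum: 1 + 1 + 2 + 2 + 1 + 1 + 1 + 2 = 11

Answer: 11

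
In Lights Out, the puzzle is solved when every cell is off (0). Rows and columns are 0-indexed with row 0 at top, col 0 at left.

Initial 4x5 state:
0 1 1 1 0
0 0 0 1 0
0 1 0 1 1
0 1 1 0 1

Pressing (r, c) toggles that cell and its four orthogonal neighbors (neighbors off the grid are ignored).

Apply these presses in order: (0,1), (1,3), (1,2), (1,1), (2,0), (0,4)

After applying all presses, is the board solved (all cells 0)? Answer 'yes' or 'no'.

After press 1 at (0,1):
1 0 0 1 0
0 1 0 1 0
0 1 0 1 1
0 1 1 0 1

After press 2 at (1,3):
1 0 0 0 0
0 1 1 0 1
0 1 0 0 1
0 1 1 0 1

After press 3 at (1,2):
1 0 1 0 0
0 0 0 1 1
0 1 1 0 1
0 1 1 0 1

After press 4 at (1,1):
1 1 1 0 0
1 1 1 1 1
0 0 1 0 1
0 1 1 0 1

After press 5 at (2,0):
1 1 1 0 0
0 1 1 1 1
1 1 1 0 1
1 1 1 0 1

After press 6 at (0,4):
1 1 1 1 1
0 1 1 1 0
1 1 1 0 1
1 1 1 0 1

Lights still on: 16

Answer: no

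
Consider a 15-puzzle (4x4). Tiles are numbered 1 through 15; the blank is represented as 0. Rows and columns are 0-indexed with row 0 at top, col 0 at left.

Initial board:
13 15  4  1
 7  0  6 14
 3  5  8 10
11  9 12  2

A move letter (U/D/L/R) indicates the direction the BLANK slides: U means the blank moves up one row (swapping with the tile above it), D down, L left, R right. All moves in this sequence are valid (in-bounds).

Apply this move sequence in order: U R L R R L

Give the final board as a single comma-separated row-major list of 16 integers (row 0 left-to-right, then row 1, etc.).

Answer: 13, 4, 0, 1, 7, 15, 6, 14, 3, 5, 8, 10, 11, 9, 12, 2

Derivation:
After move 1 (U):
13  0  4  1
 7 15  6 14
 3  5  8 10
11  9 12  2

After move 2 (R):
13  4  0  1
 7 15  6 14
 3  5  8 10
11  9 12  2

After move 3 (L):
13  0  4  1
 7 15  6 14
 3  5  8 10
11  9 12  2

After move 4 (R):
13  4  0  1
 7 15  6 14
 3  5  8 10
11  9 12  2

After move 5 (R):
13  4  1  0
 7 15  6 14
 3  5  8 10
11  9 12  2

After move 6 (L):
13  4  0  1
 7 15  6 14
 3  5  8 10
11  9 12  2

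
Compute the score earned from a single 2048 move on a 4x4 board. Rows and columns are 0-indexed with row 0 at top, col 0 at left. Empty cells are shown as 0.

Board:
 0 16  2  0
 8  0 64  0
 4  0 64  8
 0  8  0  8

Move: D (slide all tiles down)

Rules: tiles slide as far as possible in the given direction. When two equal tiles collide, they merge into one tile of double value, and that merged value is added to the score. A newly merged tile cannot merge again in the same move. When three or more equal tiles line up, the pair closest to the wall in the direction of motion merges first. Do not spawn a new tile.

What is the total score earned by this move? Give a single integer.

Slide down:
col 0: [0, 8, 4, 0] -> [0, 0, 8, 4]  score +0 (running 0)
col 1: [16, 0, 0, 8] -> [0, 0, 16, 8]  score +0 (running 0)
col 2: [2, 64, 64, 0] -> [0, 0, 2, 128]  score +128 (running 128)
col 3: [0, 0, 8, 8] -> [0, 0, 0, 16]  score +16 (running 144)
Board after move:
  0   0   0   0
  0   0   0   0
  8  16   2   0
  4   8 128  16

Answer: 144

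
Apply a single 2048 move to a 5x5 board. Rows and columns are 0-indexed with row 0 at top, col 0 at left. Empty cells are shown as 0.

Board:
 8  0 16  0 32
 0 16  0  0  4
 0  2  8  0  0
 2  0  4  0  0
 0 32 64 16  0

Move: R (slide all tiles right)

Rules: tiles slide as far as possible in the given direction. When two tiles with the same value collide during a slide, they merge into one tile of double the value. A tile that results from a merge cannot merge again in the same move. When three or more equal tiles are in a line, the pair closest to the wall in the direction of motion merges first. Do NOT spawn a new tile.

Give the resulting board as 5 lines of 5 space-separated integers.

Answer:  0  0  8 16 32
 0  0  0 16  4
 0  0  0  2  8
 0  0  0  2  4
 0  0 32 64 16

Derivation:
Slide right:
row 0: [8, 0, 16, 0, 32] -> [0, 0, 8, 16, 32]
row 1: [0, 16, 0, 0, 4] -> [0, 0, 0, 16, 4]
row 2: [0, 2, 8, 0, 0] -> [0, 0, 0, 2, 8]
row 3: [2, 0, 4, 0, 0] -> [0, 0, 0, 2, 4]
row 4: [0, 32, 64, 16, 0] -> [0, 0, 32, 64, 16]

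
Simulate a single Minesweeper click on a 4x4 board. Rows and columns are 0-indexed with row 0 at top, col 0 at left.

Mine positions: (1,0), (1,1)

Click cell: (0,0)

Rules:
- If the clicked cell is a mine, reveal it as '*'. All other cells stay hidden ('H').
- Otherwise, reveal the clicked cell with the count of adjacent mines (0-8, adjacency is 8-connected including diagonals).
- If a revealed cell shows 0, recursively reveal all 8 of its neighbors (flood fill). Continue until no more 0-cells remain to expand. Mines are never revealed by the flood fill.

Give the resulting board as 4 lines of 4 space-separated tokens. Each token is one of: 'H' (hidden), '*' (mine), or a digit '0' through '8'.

2 H H H
H H H H
H H H H
H H H H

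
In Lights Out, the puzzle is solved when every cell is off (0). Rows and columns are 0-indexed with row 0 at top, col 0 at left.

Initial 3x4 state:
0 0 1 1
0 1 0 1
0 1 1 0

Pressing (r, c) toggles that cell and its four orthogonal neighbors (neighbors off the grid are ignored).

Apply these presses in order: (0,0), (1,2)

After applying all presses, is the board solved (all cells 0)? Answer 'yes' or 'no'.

Answer: no

Derivation:
After press 1 at (0,0):
1 1 1 1
1 1 0 1
0 1 1 0

After press 2 at (1,2):
1 1 0 1
1 0 1 0
0 1 0 0

Lights still on: 6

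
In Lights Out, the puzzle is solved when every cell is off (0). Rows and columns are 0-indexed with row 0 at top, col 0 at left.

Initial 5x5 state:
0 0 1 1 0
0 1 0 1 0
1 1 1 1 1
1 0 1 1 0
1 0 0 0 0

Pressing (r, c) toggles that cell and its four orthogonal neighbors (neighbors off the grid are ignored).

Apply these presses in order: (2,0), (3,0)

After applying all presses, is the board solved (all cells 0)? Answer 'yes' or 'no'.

Answer: no

Derivation:
After press 1 at (2,0):
0 0 1 1 0
1 1 0 1 0
0 0 1 1 1
0 0 1 1 0
1 0 0 0 0

After press 2 at (3,0):
0 0 1 1 0
1 1 0 1 0
1 0 1 1 1
1 1 1 1 0
0 0 0 0 0

Lights still on: 13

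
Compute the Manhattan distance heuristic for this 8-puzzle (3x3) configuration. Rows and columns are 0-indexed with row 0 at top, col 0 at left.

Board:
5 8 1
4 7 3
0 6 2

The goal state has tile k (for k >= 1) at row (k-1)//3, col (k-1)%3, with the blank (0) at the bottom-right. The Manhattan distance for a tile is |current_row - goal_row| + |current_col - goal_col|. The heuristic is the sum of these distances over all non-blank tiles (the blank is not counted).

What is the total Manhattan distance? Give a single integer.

Answer: 14

Derivation:
Tile 5: at (0,0), goal (1,1), distance |0-1|+|0-1| = 2
Tile 8: at (0,1), goal (2,1), distance |0-2|+|1-1| = 2
Tile 1: at (0,2), goal (0,0), distance |0-0|+|2-0| = 2
Tile 4: at (1,0), goal (1,0), distance |1-1|+|0-0| = 0
Tile 7: at (1,1), goal (2,0), distance |1-2|+|1-0| = 2
Tile 3: at (1,2), goal (0,2), distance |1-0|+|2-2| = 1
Tile 6: at (2,1), goal (1,2), distance |2-1|+|1-2| = 2
Tile 2: at (2,2), goal (0,1), distance |2-0|+|2-1| = 3
Sum: 2 + 2 + 2 + 0 + 2 + 1 + 2 + 3 = 14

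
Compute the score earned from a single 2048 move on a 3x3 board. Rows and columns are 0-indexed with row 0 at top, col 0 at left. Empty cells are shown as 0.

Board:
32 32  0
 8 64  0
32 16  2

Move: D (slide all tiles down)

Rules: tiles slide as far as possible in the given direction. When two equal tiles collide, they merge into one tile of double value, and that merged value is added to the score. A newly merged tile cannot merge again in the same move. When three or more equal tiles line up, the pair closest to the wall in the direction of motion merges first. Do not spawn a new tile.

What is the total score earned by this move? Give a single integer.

Answer: 0

Derivation:
Slide down:
col 0: [32, 8, 32] -> [32, 8, 32]  score +0 (running 0)
col 1: [32, 64, 16] -> [32, 64, 16]  score +0 (running 0)
col 2: [0, 0, 2] -> [0, 0, 2]  score +0 (running 0)
Board after move:
32 32  0
 8 64  0
32 16  2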